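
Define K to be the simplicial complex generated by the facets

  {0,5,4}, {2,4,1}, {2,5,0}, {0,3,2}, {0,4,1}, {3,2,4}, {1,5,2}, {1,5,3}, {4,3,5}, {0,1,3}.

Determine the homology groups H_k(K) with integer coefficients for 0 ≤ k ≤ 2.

H_0 ≅ Z,  H_1 ≅ Z/2Z,  H_2 = 0.

Order the vertices as 0 < 1 < 2 < 3 < 4 < 5. Listing each simplex with vertices in this order, K has dimension 2 with simplices:

  0-simplices (6): [0], [1], [2], [3], [4], [5]
  1-simplices (15): [0,1], [0,2], [0,3], [0,4], [0,5], [1,2], [1,3], [1,4], [1,5], [2,3], [2,4], [2,5], [3,4], [3,5], [4,5]
  2-simplices (10): [0,1,3], [0,1,4], [0,2,3], [0,2,5], [0,4,5], [1,2,4], [1,2,5], [1,3,5], [2,3,4], [3,4,5]

giving chain groups C_0 ≅ Z^6, C_1 ≅ Z^15, C_2 ≅ Z^10.

∂_1: C_1 → C_0 maps an edge to its endpoints' difference, ∂[p,q] = q − p. For instance
  ∂[2,5] = [5] − [2].
The 6×15 boundary matrix has rank 5 and Smith normal form diag(1,1,1,1,1).

The boundary map ∂_2: C_2 → C_1 acts by ∂[p,q,r] = [q,r] − [p,r] + [p,q]. For instance
  ∂[2,3,4] = [3,4] − [2,4] + [2,3],
  ∂[1,2,4] = [2,4] − [1,4] + [1,2].
The 15×10 boundary matrix has rank 10 and Smith normal form diag(1,1,1,1,1,1,1,1,1,2).

Now H_k = ker ∂_k / im ∂_{k+1}, so:

  H_0: rank C_0 − rank ∂_1 = 6 − 5 = 1, and the invariant factors of ∂_1 are all 1, so H_0 = Z.
  H_1: rank ker ∂_1 − rank ∂_2 = (15 − 5) − 10 = 0, and ∂_2 has invariant factor 2 > 1, so H_1 = Z/2Z.
  H_2: rank ker ∂_2 − rank ∂_3 = (10 − 10) − 0 = 0, and there is no ∂_3, so H_2 = 0.

As a check, the Euler characteristic is 6 − 15 + 10 = 1, which agrees with 1 − 0 + 0 = 1.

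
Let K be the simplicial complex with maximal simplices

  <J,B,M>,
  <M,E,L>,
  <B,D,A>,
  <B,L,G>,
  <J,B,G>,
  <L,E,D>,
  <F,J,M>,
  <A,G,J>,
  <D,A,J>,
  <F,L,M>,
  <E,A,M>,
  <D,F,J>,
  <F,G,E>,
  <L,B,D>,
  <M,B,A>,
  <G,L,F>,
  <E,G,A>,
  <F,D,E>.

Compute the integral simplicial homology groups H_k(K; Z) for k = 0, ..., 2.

Take the total order A < B < D < E < F < G < J < L < M on the vertex set. Then K (dimension 2) consists of the simplices:

  0-simplices (9): A, B, D, E, F, G, J, L, M
  1-simplices (27): AB, AD, AE, AG, AJ, AM, BD, BG, BJ, BL, BM, DE, DF, DJ, DL, EF, EG, EL, EM, FG, FJ, FL, FM, GJ, GL, JM, LM
  2-simplices (18): ABD, ABM, ADJ, AEG, AEM, AGJ, BDL, BGJ, BGL, BJM, DEF, DEL, DFJ, EFG, ELM, FGL, FJM, FLM

so the chain groups are C_0 ≅ Z^9, C_1 ≅ Z^27, C_2 ≅ Z^18.

∂_1: C_1 → C_0 sends each edge [p,q] (with p < q) to q − p. For instance
  ∂FG = G − F.
The 9×27 boundary matrix has rank 8 and Smith normal form diag(1,1,1,1,1,1,1,1).

Boundary ∂_2: C_2 → C_1 acts by ∂[p,q,r] = [q,r] − [p,r] + [p,q]. For instance
  ∂BJM = JM − BM + BJ,
  ∂BDL = DL − BL + BD.
The 27×18 boundary matrix has rank 18 and Smith normal form diag(1,1,1,1,1,1,1,1,1,1,1,1,1,1,1,1,1,2).

Reading off H_k = ker ∂_k / im ∂_{k+1}:

  H_0: rank C_0 − rank ∂_1 = 9 − 8 = 1, and the invariant factors of ∂_1 are all 1, so H_0 ≅ Z.
  H_1: rank ker ∂_1 − rank ∂_2 = (27 − 8) − 18 = 1, and ∂_2 has invariant factor 2 > 1, so H_1 ≅ Z ⊕ Z/2Z.
  H_2: rank ker ∂_2 − rank ∂_3 = (18 − 18) − 0 = 0, and there is no ∂_3, so H_2 ≅ 0.

(K is a triangulation of the Klein bottle.)

H_0 = Z,  H_1 = Z ⊕ Z/2Z,  H_2 = 0.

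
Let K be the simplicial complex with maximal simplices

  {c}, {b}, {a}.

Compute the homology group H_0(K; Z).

H_0 ≅ Z^3.

Order the vertices as a < b < c. Listing each simplex with vertices in this order, K has dimension 0 with simplices:

  0-simplices (3): a, b, c

so the chain groups are C_0 ≅ Z^3.

Computing H_k = (kernel of ∂_k) / (image of ∂_{k+1}):

  H_0: rank C_0 − rank ∂_1 = 3 − 0 = 3, and there is no ∂_1, so H_0 = Z^3.

(K is a triangulation of a set of 3 points.)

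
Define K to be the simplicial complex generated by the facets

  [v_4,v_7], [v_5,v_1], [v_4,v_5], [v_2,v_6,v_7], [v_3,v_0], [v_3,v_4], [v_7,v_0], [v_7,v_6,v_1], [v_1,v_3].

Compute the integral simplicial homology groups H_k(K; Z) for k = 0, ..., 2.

H_0 = Z,  H_1 = Z^3,  H_2 = 0.

Fix the vertex order v_0 < v_1 < v_2 < v_3 < v_4 < v_5 < v_6 < v_7 and write every simplex with vertices in increasing order. Then dim K = 2 and the simplices of K are:

  0-simplices (8): [v_0], [v_1], [v_2], [v_3], [v_4], [v_5], [v_6], [v_7]
  1-simplices (12): [v_0,v_3], [v_0,v_7], [v_1,v_3], [v_1,v_5], [v_1,v_6], [v_1,v_7], [v_2,v_6], [v_2,v_7], [v_3,v_4], [v_4,v_5], [v_4,v_7], [v_6,v_7]
  2-simplices (2): [v_1,v_6,v_7], [v_2,v_6,v_7]

so the chain groups are C_0 ≅ Z^8, C_1 ≅ Z^12, C_2 ≅ Z^2.

∂_1: C_1 → C_0 maps an edge to its endpoints' difference, ∂[p,q] = q − p.
This gives a 8×12 integer matrix of rank 7; reducing to Smith normal form yields diagonal entries (1,1,1,1,1,1,1).

∂_2: C_2 → C_1 maps a triangle to the signed sum of its edges. For instance
  ∂[v_2,v_6,v_7] = [v_6,v_7] − [v_2,v_7] + [v_2,v_6],
  ∂[v_1,v_6,v_7] = [v_6,v_7] − [v_1,v_7] + [v_1,v_6].
As a 12×2 matrix over Z this has rank 2, with invariant factors (1,1).

From H_k ≅ ker(∂_k) / im(∂_{k+1}) we obtain:

  H_0: rank C_0 − rank ∂_1 = 8 − 7 = 1, and the invariant factors of ∂_1 are all 1, so H_0 = Z.
  H_1: rank ker ∂_1 − rank ∂_2 = (12 − 7) − 2 = 3, and the invariant factors of ∂_2 are all 1, so H_1 = Z^3.
  H_2: rank ker ∂_2 − rank ∂_3 = (2 − 2) − 0 = 0, and there is no ∂_3, so H_2 = 0.

As a check, the Euler characteristic is 8 − 12 + 2 = -2, which agrees with 1 − 3 + 0 = -2.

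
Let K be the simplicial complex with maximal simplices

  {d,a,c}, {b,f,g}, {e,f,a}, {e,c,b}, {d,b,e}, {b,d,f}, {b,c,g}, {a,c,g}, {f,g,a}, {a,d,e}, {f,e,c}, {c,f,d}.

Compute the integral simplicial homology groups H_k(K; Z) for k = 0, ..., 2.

H_0 = Z,  H_1 = Z/2Z,  H_2 = 0.

Order the vertices as a < b < c < d < e < f < g. Listing each simplex with vertices in this order, K has dimension 2 with simplices:

  0-simplices (7): a, b, c, d, e, f, g
  1-simplices (18): ac, ad, ae, af, ag, bc, bd, be, bf, bg, cd, ce, cf, cg, de, df, ef, fg
  2-simplices (12): acd, acg, ade, aef, afg, bce, bcg, bde, bdf, bfg, cdf, cef

so the chain groups are C_0 ≅ Z^7, C_1 ≅ Z^18, C_2 ≅ Z^12.

∂_1: C_1 → C_0 is given by ∂[p,q] = [q] − [p].
The resulting 7×18 matrix has rank 6, and its Smith normal form has invariant factors (1,1,1,1,1,1).

The boundary map ∂_2: C_2 → C_1 sends each 2-simplex [p,q,r] to [q,r] − [p,r] + [p,q]. For instance
  ∂bce = ce − be + bc,
  ∂acg = cg − ag + ac.
As a 18×12 matrix over Z this has rank 12, with invariant factors (1,1,1,1,1,1,1,1,1,1,1,2).

Reading off H_k = ker ∂_k / im ∂_{k+1}:

  H_0: rank C_0 − rank ∂_1 = 7 − 6 = 1, and the invariant factors of ∂_1 are all 1, so H_0 ≅ Z.
  H_1: rank ker ∂_1 − rank ∂_2 = (18 − 6) − 12 = 0, and ∂_2 has invariant factor 2 > 1, so H_1 ≅ Z/2Z.
  H_2: rank ker ∂_2 − rank ∂_3 = (12 − 12) − 0 = 0, and there is no ∂_3, so H_2 ≅ 0.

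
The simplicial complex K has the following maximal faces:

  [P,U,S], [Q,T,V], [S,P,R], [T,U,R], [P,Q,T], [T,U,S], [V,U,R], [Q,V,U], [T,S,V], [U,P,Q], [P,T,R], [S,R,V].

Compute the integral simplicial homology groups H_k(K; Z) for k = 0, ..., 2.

H_0 = Z,  H_1 = Z/2,  H_2 = 0.

We work with the vertex ordering P < Q < R < S < T < U < V. The simplices of K, each written with vertices in increasing order, are:

  0-simplices (7): P, Q, R, S, T, U, V
  1-simplices (18): PQ, PR, PS, PT, PU, QT, QU, QV, RS, RT, RU, RV, ST, SU, SV, TU, TV, UV
  2-simplices (12): PQT, PQU, PRS, PRT, PSU, QTV, QUV, RSV, RTU, RUV, STU, STV

Hence C_0 ≅ Z^7, C_1 ≅ Z^18, C_2 ≅ Z^12.

Boundary ∂_1: C_1 → C_0 sends each edge [p,q] (with p < q) to q − p. For instance
  ∂QU = U − Q.
As a 7×18 matrix over Z this has rank 6, with invariant factors (1,1,1,1,1,1).

Boundary ∂_2: C_2 → C_1 sends each 2-simplex [p,q,r] to [q,r] − [p,r] + [p,q]. For instance
  ∂PRS = RS − PS + PR,
  ∂RSV = SV − RV + RS.
The 18×12 boundary matrix has rank 12 and Smith normal form diag(1,1,1,1,1,1,1,1,1,1,1,2).

Reading off H_k = ker ∂_k / im ∂_{k+1}:

  H_0: rank C_0 − rank ∂_1 = 7 − 6 = 1, and the invariant factors of ∂_1 are all 1, so H_0 ≅ Z.
  H_1: rank ker ∂_1 − rank ∂_2 = (18 − 6) − 12 = 0, and ∂_2 has invariant factor 2 > 1, so H_1 ≅ Z/2.
  H_2: rank ker ∂_2 − rank ∂_3 = (12 − 12) − 0 = 0, and there is no ∂_3, so H_2 ≅ 0.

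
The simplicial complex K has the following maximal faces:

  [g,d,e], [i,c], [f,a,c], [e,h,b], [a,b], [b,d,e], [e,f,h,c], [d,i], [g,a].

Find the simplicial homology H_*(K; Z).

Fix the vertex order a < b < c < d < e < f < g < h < i and write every simplex with vertices in increasing order. Then dim K = 3 and the simplices of K are:

  0-simplices (9): a, b, c, d, e, f, g, h, i
  1-simplices (18): ab, ac, af, ag, bd, be, bh, ce, cf, ch, ci, de, dg, di, ef, eg, eh, fh
  2-simplices (8): acf, bde, beh, cef, ceh, cfh, deg, efh
  3-simplices (1): cefh

giving chain groups C_0 ≅ Z^9, C_1 ≅ Z^18, C_2 ≅ Z^8, C_3 ≅ Z^1.

The boundary map ∂_1: C_1 → C_0 sends each edge [p,q] (with p < q) to q − p.
As a 9×18 matrix over Z this has rank 8, with invariant factors (1,1,1,1,1,1,1,1).

The boundary map ∂_2: C_2 → C_1 sends each 2-simplex [p,q,r] to [q,r] − [p,r] + [p,q]. For instance
  ∂cef = ef − cf + ce,
  ∂cfh = fh − ch + cf.
The resulting 18×8 matrix has rank 7, and its Smith normal form has invariant factors (1,1,1,1,1,1,1).

Boundary ∂_3: C_3 → C_2 sends each 3-simplex σ to the alternating sum Σ_i (−1)^i (σ with its i-th vertex removed). For instance
  ∂cefh = efh − cfh + ceh − cef.
This gives a 8×1 integer matrix of rank 1; reducing to Smith normal form yields diagonal entries (1).

Now H_k = ker ∂_k / im ∂_{k+1}, so:

  H_0: rank C_0 − rank ∂_1 = 9 − 8 = 1, and the invariant factors of ∂_1 are all 1, so H_0 ≅ Z.
  H_1: rank ker ∂_1 − rank ∂_2 = (18 − 8) − 7 = 3, and the invariant factors of ∂_2 are all 1, so H_1 ≅ Z^3.
  H_2: rank ker ∂_2 − rank ∂_3 = (8 − 7) − 1 = 0, and the invariant factors of ∂_3 are all 1, so H_2 ≅ 0.
  H_3: rank ker ∂_3 − rank ∂_4 = (1 − 1) − 0 = 0, and there is no ∂_4, so H_3 ≅ 0.

H_0 = Z,  H_1 = Z^3,  H_2 = 0,  H_3 = 0.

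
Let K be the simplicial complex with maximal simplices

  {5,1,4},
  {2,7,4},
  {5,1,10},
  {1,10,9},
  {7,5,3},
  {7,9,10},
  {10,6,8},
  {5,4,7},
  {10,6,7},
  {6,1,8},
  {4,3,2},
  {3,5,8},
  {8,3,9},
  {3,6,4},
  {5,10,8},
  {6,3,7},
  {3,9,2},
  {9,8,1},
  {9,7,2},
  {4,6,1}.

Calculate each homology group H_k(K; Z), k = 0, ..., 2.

Take the total order 1 < 2 < 3 < 4 < 5 < 6 < 7 < 8 < 9 < 10 on the vertex set. Then K (dimension 2) consists of the simplices:

  0-simplices (10): [1], [2], [3], [4], [5], [6], [7], [8], [9], [10]
  1-simplices (30): (30 of them)
  2-simplices (20): (20 of them)

so the chain groups are C_0 ≅ Z^10, C_1 ≅ Z^30, C_2 ≅ Z^20.

∂_1: C_1 → C_0 sends each edge [p,q] (with p < q) to q − p.
The 10×30 boundary matrix has rank 9 and Smith normal form diag(1,1,1,1,1,1,1,1,1).

∂_2: C_2 → C_1 sends each 2-simplex [p,q,r] to [q,r] − [p,r] + [p,q]. For instance
  ∂[3,6,7] = [6,7] − [3,7] + [3,6],
  ∂[3,5,7] = [5,7] − [3,7] + [3,5].
As a 30×20 matrix over Z this has rank 20, with invariant factors (1,1,1,1,1,1,1,1,1,1,1,1,1,1,1,1,1,1,1,2).

Computing H_k = (kernel of ∂_k) / (image of ∂_{k+1}):

  H_0: rank C_0 − rank ∂_1 = 10 − 9 = 1, and the invariant factors of ∂_1 are all 1, so H_0 ≅ Z.
  H_1: rank ker ∂_1 − rank ∂_2 = (30 − 9) − 20 = 1, and ∂_2 has invariant factor 2 > 1, so H_1 ≅ Z × Z/2.
  H_2: rank ker ∂_2 − rank ∂_3 = (20 − 20) − 0 = 0, and there is no ∂_3, so H_2 ≅ 0.

As a check, the Euler characteristic is 10 − 30 + 20 = 0, which agrees with 1 − 1 + 0 = 0.

H_0 ≅ Z,  H_1 ≅ Z × Z/2,  H_2 = 0.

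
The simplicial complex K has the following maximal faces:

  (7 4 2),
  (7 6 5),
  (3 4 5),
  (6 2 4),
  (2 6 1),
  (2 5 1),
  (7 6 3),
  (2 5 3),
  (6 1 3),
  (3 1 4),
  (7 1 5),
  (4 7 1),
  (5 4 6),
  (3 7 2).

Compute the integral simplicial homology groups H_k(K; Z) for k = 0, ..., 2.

Fix the vertex order 1 < 2 < 3 < 4 < 5 < 6 < 7 and write every simplex with vertices in increasing order. Then dim K = 2 and the simplices of K are:

  0-simplices (7): [1], [2], [3], [4], [5], [6], [7]
  1-simplices (21): [1,2], [1,3], [1,4], [1,5], [1,6], [1,7], [2,3], [2,4], [2,5], [2,6], [2,7], [3,4], [3,5], [3,6], [3,7], [4,5], [4,6], [4,7], [5,6], [5,7], [6,7]
  2-simplices (14): [1,2,5], [1,2,6], [1,3,4], [1,3,6], [1,4,7], [1,5,7], [2,3,5], [2,3,7], [2,4,6], [2,4,7], [3,4,5], [3,6,7], [4,5,6], [5,6,7]

Hence C_0 ≅ Z^7, C_1 ≅ Z^21, C_2 ≅ Z^14.

Boundary ∂_1: C_1 → C_0 sends each edge [p,q] (with p < q) to q − p.
The resulting 7×21 matrix has rank 6, and its Smith normal form has invariant factors (1,1,1,1,1,1).

The boundary map ∂_2: C_2 → C_1 acts by ∂[p,q,r] = [q,r] − [p,r] + [p,q]. For instance
  ∂[1,5,7] = [5,7] − [1,7] + [1,5],
  ∂[3,6,7] = [6,7] − [3,7] + [3,6].
The 21×14 boundary matrix has rank 13 and Smith normal form diag(1,1,1,1,1,1,1,1,1,1,1,1,1).

From H_k ≅ ker(∂_k) / im(∂_{k+1}) we obtain:

  H_0: rank C_0 − rank ∂_1 = 7 − 6 = 1, and the invariant factors of ∂_1 are all 1, so H_0 = Z.
  H_1: rank ker ∂_1 − rank ∂_2 = (21 − 6) − 13 = 2, and the invariant factors of ∂_2 are all 1, so H_1 = Z^2.
  H_2: rank ker ∂_2 − rank ∂_3 = (14 − 13) − 0 = 1, and there is no ∂_3, so H_2 = Z.

As a check, the Euler characteristic is 7 − 21 + 14 = 0, which agrees with 1 − 2 + 1 = 0.
(K is a triangulation of the torus T^2.)

H_0 ≅ Z,  H_1 ≅ Z^2,  H_2 ≅ Z.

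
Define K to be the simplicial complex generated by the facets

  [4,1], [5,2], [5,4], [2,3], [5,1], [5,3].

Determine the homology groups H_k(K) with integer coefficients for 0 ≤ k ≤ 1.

We work with the vertex ordering 1 < 2 < 3 < 4 < 5. The simplices of K, each written with vertices in increasing order, are:

  0-simplices (5): [1], [2], [3], [4], [5]
  1-simplices (6): [1,4], [1,5], [2,3], [2,5], [3,5], [4,5]

Hence C_0 ≅ Z^5, C_1 ≅ Z^6.

Boundary ∂_1: C_1 → C_0 maps an edge to its endpoints' difference, ∂[p,q] = q − p. For instance
  ∂[4,5] = [5] − [4].
The 5×6 boundary matrix has rank 4 and Smith normal form diag(1,1,1,1).

Computing H_k = (kernel of ∂_k) / (image of ∂_{k+1}):

  H_0: rank C_0 − rank ∂_1 = 5 − 4 = 1, and the invariant factors of ∂_1 are all 1, so H_0 = Z.
  H_1: rank ker ∂_1 − rank ∂_2 = (6 − 4) − 0 = 2, and there is no ∂_2, so H_1 = Z^2.

H_0 = Z,  H_1 = Z^2.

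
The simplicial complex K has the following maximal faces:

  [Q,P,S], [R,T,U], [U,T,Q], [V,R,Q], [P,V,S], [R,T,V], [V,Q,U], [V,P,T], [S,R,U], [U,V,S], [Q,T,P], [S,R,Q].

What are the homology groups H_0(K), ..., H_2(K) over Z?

H_0 ≅ Z,  H_1 ≅ Z/2Z,  H_2 = 0.

Fix the vertex order P < Q < R < S < T < U < V and write every simplex with vertices in increasing order. Then dim K = 2 and the simplices of K are:

  0-simplices (7): P, Q, R, S, T, U, V
  1-simplices (18): PQ, PS, PT, PV, QR, QS, QT, QU, QV, RS, RT, RU, RV, SU, SV, TU, TV, UV
  2-simplices (12): PQS, PQT, PSV, PTV, QRS, QRV, QTU, QUV, RSU, RTU, RTV, SUV

giving chain groups C_0 ≅ Z^7, C_1 ≅ Z^18, C_2 ≅ Z^12.

The boundary map ∂_1: C_1 → C_0 is given by ∂[p,q] = [q] − [p]. For instance
  ∂TV = V − T.
The 7×18 boundary matrix has rank 6 and Smith normal form diag(1,1,1,1,1,1).

∂_2: C_2 → C_1 maps a triangle to the signed sum of its edges. For instance
  ∂PTV = TV − PV + PT,
  ∂PSV = SV − PV + PS.
This gives a 18×12 integer matrix of rank 12; reducing to Smith normal form yields diagonal entries (1,1,1,1,1,1,1,1,1,1,1,2).

Computing H_k = (kernel of ∂_k) / (image of ∂_{k+1}):

  H_0: rank C_0 − rank ∂_1 = 7 − 6 = 1, and the invariant factors of ∂_1 are all 1, so H_0 = Z.
  H_1: rank ker ∂_1 − rank ∂_2 = (18 − 6) − 12 = 0, and ∂_2 has invariant factor 2 > 1, so H_1 = Z/2Z.
  H_2: rank ker ∂_2 − rank ∂_3 = (12 − 12) − 0 = 0, and there is no ∂_3, so H_2 = 0.

(K is a triangulation of the real projective plane RP^2.)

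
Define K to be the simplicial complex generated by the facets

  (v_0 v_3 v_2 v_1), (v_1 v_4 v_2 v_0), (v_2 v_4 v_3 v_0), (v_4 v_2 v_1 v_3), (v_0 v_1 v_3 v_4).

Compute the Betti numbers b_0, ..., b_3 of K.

Take the total order v_0 < v_1 < v_2 < v_3 < v_4 on the vertex set. Then K (dimension 3) consists of the simplices:

  0-simplices (5): [v_0], [v_1], [v_2], [v_3], [v_4]
  1-simplices (10): [v_0,v_1], [v_0,v_2], [v_0,v_3], [v_0,v_4], [v_1,v_2], [v_1,v_3], [v_1,v_4], [v_2,v_3], [v_2,v_4], [v_3,v_4]
  2-simplices (10): [v_0,v_1,v_2], [v_0,v_1,v_3], [v_0,v_1,v_4], [v_0,v_2,v_3], [v_0,v_2,v_4], [v_0,v_3,v_4], [v_1,v_2,v_3], [v_1,v_2,v_4], [v_1,v_3,v_4], [v_2,v_3,v_4]
  3-simplices (5): [v_0,v_1,v_2,v_3], [v_0,v_1,v_2,v_4], [v_0,v_1,v_3,v_4], [v_0,v_2,v_3,v_4], [v_1,v_2,v_3,v_4]

giving chain groups C_0 ≅ Z^5, C_1 ≅ Z^10, C_2 ≅ Z^10, C_3 ≅ Z^5.

Boundary ∂_1: C_1 → C_0 sends each edge [p,q] (with p < q) to q − p.
As a 5×10 matrix over Z this has rank 4, with invariant factors (1,1,1,1).

Boundary ∂_2: C_2 → C_1 maps a triangle to the signed sum of its edges. For instance
  ∂[v_1,v_2,v_3] = [v_2,v_3] − [v_1,v_3] + [v_1,v_2],
  ∂[v_0,v_3,v_4] = [v_3,v_4] − [v_0,v_4] + [v_0,v_3].
This gives a 10×10 integer matrix of rank 6; reducing to Smith normal form yields diagonal entries (1,1,1,1,1,1).

The boundary map ∂_3: C_3 → C_2 sends each 3-simplex σ to the alternating sum Σ_i (−1)^i (σ with its i-th vertex removed). For instance
  ∂[v_1,v_2,v_3,v_4] = [v_2,v_3,v_4] − [v_1,v_3,v_4] + [v_1,v_2,v_4] − [v_1,v_2,v_3],
  ∂[v_0,v_2,v_3,v_4] = [v_2,v_3,v_4] − [v_0,v_3,v_4] + [v_0,v_2,v_4] − [v_0,v_2,v_3].
The resulting 10×5 matrix has rank 4, and its Smith normal form has invariant factors (1,1,1,1).

From H_k ≅ ker(∂_k) / im(∂_{k+1}) we obtain:

  H_0: rank C_0 − rank ∂_1 = 5 − 4 = 1, and the invariant factors of ∂_1 are all 1, so H_0 ≅ Z.
  H_1: rank ker ∂_1 − rank ∂_2 = (10 − 4) − 6 = 0, and the invariant factors of ∂_2 are all 1, so H_1 ≅ 0.
  H_2: rank ker ∂_2 − rank ∂_3 = (10 − 6) − 4 = 0, and the invariant factors of ∂_3 are all 1, so H_2 ≅ 0.
  H_3: rank ker ∂_3 − rank ∂_4 = (5 − 4) − 0 = 1, and there is no ∂_4, so H_3 ≅ Z.

Hence the Betti numbers are b_0 = 1, b_1 = 0, b_2 = 0, b_3 = 1.

b_0 = 1, b_1 = 0, b_2 = 0, b_3 = 1.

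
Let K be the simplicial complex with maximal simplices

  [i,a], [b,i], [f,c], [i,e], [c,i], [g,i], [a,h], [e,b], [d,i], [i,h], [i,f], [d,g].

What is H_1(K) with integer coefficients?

Order the vertices as a < b < c < d < e < f < g < h < i. Listing each simplex with vertices in this order, K has dimension 1 with simplices:

  0-simplices (9): a, b, c, d, e, f, g, h, i
  1-simplices (12): ah, ai, be, bi, cf, ci, dg, di, ei, fi, gi, hi

giving chain groups C_0 ≅ Z^9, C_1 ≅ Z^12.

The boundary map ∂_1: C_1 → C_0 maps an edge to its endpoints' difference, ∂[p,q] = q − p. For instance
  ∂di = i − d.
The resulting 9×12 matrix has rank 8, and its Smith normal form has invariant factors (1,1,1,1,1,1,1,1).

Reading off H_k = ker ∂_k / im ∂_{k+1}:

  H_1: rank ker ∂_1 − rank ∂_2 = (12 − 8) − 0 = 4, and there is no ∂_2, so H_1 ≅ Z^4.

H_1 ≅ Z^4.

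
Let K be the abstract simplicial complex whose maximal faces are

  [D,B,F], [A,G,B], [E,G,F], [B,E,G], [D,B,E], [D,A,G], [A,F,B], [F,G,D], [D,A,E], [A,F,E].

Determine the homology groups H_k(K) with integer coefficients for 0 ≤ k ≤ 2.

H_0 ≅ Z,  H_1 ≅ Z/2Z,  H_2 = 0.

Take the total order A < B < D < E < F < G on the vertex set. Then K (dimension 2) consists of the simplices:

  0-simplices (6): A, B, D, E, F, G
  1-simplices (15): AB, AD, AE, AF, AG, BD, BE, BF, BG, DE, DF, DG, EF, EG, FG
  2-simplices (10): ABF, ABG, ADE, ADG, AEF, BDE, BDF, BEG, DFG, EFG

so the chain groups are C_0 ≅ Z^6, C_1 ≅ Z^15, C_2 ≅ Z^10.

The boundary map ∂_1: C_1 → C_0 maps an edge to its endpoints' difference, ∂[p,q] = q − p. For instance
  ∂EG = G − E.
The resulting 6×15 matrix has rank 5, and its Smith normal form has invariant factors (1,1,1,1,1).

The boundary map ∂_2: C_2 → C_1 sends each 2-simplex [p,q,r] to [q,r] − [p,r] + [p,q]. For instance
  ∂ABG = BG − AG + AB,
  ∂ABF = BF − AF + AB.
As a 15×10 matrix over Z this has rank 10, with invariant factors (1,1,1,1,1,1,1,1,1,2).

Now H_k = ker ∂_k / im ∂_{k+1}, so:

  H_0: rank C_0 − rank ∂_1 = 6 − 5 = 1, and the invariant factors of ∂_1 are all 1, so H_0 ≅ Z.
  H_1: rank ker ∂_1 − rank ∂_2 = (15 − 5) − 10 = 0, and ∂_2 has invariant factor 2 > 1, so H_1 ≅ Z/2Z.
  H_2: rank ker ∂_2 − rank ∂_3 = (10 − 10) − 0 = 0, and there is no ∂_3, so H_2 ≅ 0.

(K is a triangulation of the real projective plane RP^2.)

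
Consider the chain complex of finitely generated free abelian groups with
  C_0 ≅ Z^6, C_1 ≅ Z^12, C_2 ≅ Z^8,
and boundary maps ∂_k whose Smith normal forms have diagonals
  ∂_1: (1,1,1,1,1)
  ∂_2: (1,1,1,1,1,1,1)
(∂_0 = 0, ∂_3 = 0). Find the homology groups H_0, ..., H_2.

H_0 = Z,  H_1 = 0,  H_2 = Z.

H_0: b_0 = 6 − 0 − 5 = 1; torsion from ∂_1 factors > 1: none. So H_0 = Z.
H_1: b_1 = 12 − 5 − 7 = 0; torsion from ∂_2 factors > 1: none. So H_1 = 0.
H_2: b_2 = 8 − 7 − 0 = 1; torsion from ∂_3 factors > 1: none. So H_2 = Z.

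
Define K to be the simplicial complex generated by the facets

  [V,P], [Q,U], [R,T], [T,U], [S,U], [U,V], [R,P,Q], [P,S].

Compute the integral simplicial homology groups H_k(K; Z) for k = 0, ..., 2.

Fix the vertex order P < Q < R < S < T < U < V and write every simplex with vertices in increasing order. Then dim K = 2 and the simplices of K are:

  0-simplices (7): P, Q, R, S, T, U, V
  1-simplices (10): PQ, PR, PS, PV, QR, QU, RT, SU, TU, UV
  2-simplices (1): PQR

Hence C_0 ≅ Z^7, C_1 ≅ Z^10, C_2 ≅ Z^1.

Boundary ∂_1: C_1 → C_0 sends each edge [p,q] (with p < q) to q − p.
As a 7×10 matrix over Z this has rank 6, with invariant factors (1,1,1,1,1,1).

∂_2: C_2 → C_1 maps a triangle to the signed sum of its edges. For instance
  ∂PQR = QR − PR + PQ.
The resulting 10×1 matrix has rank 1, and its Smith normal form has invariant factors (1).

Now H_k = ker ∂_k / im ∂_{k+1}, so:

  H_0: rank C_0 − rank ∂_1 = 7 − 6 = 1, and the invariant factors of ∂_1 are all 1, so H_0 ≅ Z.
  H_1: rank ker ∂_1 − rank ∂_2 = (10 − 6) − 1 = 3, and the invariant factors of ∂_2 are all 1, so H_1 ≅ Z^3.
  H_2: rank ker ∂_2 − rank ∂_3 = (1 − 1) − 0 = 0, and there is no ∂_3, so H_2 ≅ 0.

As a check, the Euler characteristic is 7 − 10 + 1 = -2, which agrees with 1 − 3 + 0 = -2.

H_0 ≅ Z,  H_1 ≅ Z^3,  H_2 = 0.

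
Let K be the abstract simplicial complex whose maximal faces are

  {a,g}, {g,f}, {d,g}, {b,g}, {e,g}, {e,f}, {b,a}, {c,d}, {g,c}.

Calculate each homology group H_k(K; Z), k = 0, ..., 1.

We work with the vertex ordering a < b < c < d < e < f < g. The simplices of K, each written with vertices in increasing order, are:

  0-simplices (7): a, b, c, d, e, f, g
  1-simplices (9): ab, ag, bg, cd, cg, dg, ef, eg, fg

so the chain groups are C_0 ≅ Z^7, C_1 ≅ Z^9.

∂_1: C_1 → C_0 maps an edge to its endpoints' difference, ∂[p,q] = q − p. For instance
  ∂bg = g − b.
The 7×9 boundary matrix has rank 6 and Smith normal form diag(1,1,1,1,1,1).

From H_k ≅ ker(∂_k) / im(∂_{k+1}) we obtain:

  H_0: rank C_0 − rank ∂_1 = 7 − 6 = 1, and the invariant factors of ∂_1 are all 1, so H_0 = Z.
  H_1: rank ker ∂_1 − rank ∂_2 = (9 − 6) − 0 = 3, and there is no ∂_2, so H_1 = Z^3.

H_0 ≅ Z,  H_1 ≅ Z^3.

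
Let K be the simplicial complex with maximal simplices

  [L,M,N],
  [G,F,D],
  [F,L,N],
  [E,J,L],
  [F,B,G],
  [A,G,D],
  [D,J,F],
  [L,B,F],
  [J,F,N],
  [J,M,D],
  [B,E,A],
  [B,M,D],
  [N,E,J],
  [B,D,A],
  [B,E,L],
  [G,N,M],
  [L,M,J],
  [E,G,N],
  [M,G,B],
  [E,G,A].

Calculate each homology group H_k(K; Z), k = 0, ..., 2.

H_0 ≅ Z,  H_1 ≅ Z ⊕ Z/2,  H_2 = 0.

K has 10 vertices, 30 edges, 20 triangles.
rank ∂_0 = 0, rank ∂_1 = 9 ⇒ b_0 = 10 − 0 − 9 = 1; all invariant factors of ∂_1 are 1 so no torsion. So H_0 ≅ Z.
rank ∂_1 = 9, rank ∂_2 = 20 ⇒ b_1 = 30 − 9 − 20 = 1; ∂_2 has invariant factor(s) [2] giving torsion. So H_1 ≅ Z ⊕ Z/2.
rank ∂_2 = 20, rank ∂_3 = 0 ⇒ b_2 = 20 − 20 − 0 = 0. So H_2 ≅ 0.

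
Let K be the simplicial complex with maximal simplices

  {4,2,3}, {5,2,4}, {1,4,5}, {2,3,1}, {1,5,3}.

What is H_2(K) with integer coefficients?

Take the total order 1 < 2 < 3 < 4 < 5 on the vertex set. Then K (dimension 2) consists of the simplices:

  0-simplices (5): [1], [2], [3], [4], [5]
  1-simplices (10): [1,2], [1,3], [1,4], [1,5], [2,3], [2,4], [2,5], [3,4], [3,5], [4,5]
  2-simplices (5): [1,2,3], [1,3,5], [1,4,5], [2,3,4], [2,4,5]

Hence C_0 ≅ Z^5, C_1 ≅ Z^10, C_2 ≅ Z^5.

Boundary ∂_1: C_1 → C_0 is given by ∂[p,q] = [q] − [p]. For instance
  ∂[2,3] = [3] − [2].
This gives a 5×10 integer matrix of rank 4; reducing to Smith normal form yields diagonal entries (1,1,1,1).

Boundary ∂_2: C_2 → C_1 acts by ∂[p,q,r] = [q,r] − [p,r] + [p,q]. For instance
  ∂[2,3,4] = [3,4] − [2,4] + [2,3],
  ∂[1,2,3] = [2,3] − [1,3] + [1,2].
As a 10×5 matrix over Z this has rank 5, with invariant factors (1,1,1,1,1).

Reading off H_k = ker ∂_k / im ∂_{k+1}:

  H_2: rank ker ∂_2 − rank ∂_3 = (5 − 5) − 0 = 0, and there is no ∂_3, so H_2 ≅ 0.

(K is a triangulation of the Möbius band.)

H_2 = 0.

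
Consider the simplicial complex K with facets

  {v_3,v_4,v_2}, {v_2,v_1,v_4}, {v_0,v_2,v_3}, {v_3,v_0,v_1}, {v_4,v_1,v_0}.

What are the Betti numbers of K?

b_0 = 1, b_1 = 1, b_2 = 0.

Fix the vertex order v_0 < v_1 < v_2 < v_3 < v_4 and write every simplex with vertices in increasing order. Then dim K = 2 and the simplices of K are:

  0-simplices (5): [v_0], [v_1], [v_2], [v_3], [v_4]
  1-simplices (10): [v_0,v_1], [v_0,v_2], [v_0,v_3], [v_0,v_4], [v_1,v_2], [v_1,v_3], [v_1,v_4], [v_2,v_3], [v_2,v_4], [v_3,v_4]
  2-simplices (5): [v_0,v_1,v_3], [v_0,v_1,v_4], [v_0,v_2,v_3], [v_1,v_2,v_4], [v_2,v_3,v_4]

so the chain groups are C_0 ≅ Z^5, C_1 ≅ Z^10, C_2 ≅ Z^5.

Boundary ∂_1: C_1 → C_0 sends each edge [p,q] (with p < q) to q − p. For instance
  ∂[v_0,v_2] = [v_2] − [v_0].
As a 5×10 matrix over Z this has rank 4, with invariant factors (1,1,1,1).

The boundary map ∂_2: C_2 → C_1 acts by ∂[p,q,r] = [q,r] − [p,r] + [p,q]. For instance
  ∂[v_0,v_1,v_3] = [v_1,v_3] − [v_0,v_3] + [v_0,v_1],
  ∂[v_0,v_2,v_3] = [v_2,v_3] − [v_0,v_3] + [v_0,v_2].
The 10×5 boundary matrix has rank 5 and Smith normal form diag(1,1,1,1,1).

Now H_k = ker ∂_k / im ∂_{k+1}, so:

  H_0: rank C_0 − rank ∂_1 = 5 − 4 = 1, and the invariant factors of ∂_1 are all 1, so H_0 ≅ Z.
  H_1: rank ker ∂_1 − rank ∂_2 = (10 − 4) − 5 = 1, and the invariant factors of ∂_2 are all 1, so H_1 ≅ Z.
  H_2: rank ker ∂_2 − rank ∂_3 = (5 − 5) − 0 = 0, and there is no ∂_3, so H_2 ≅ 0.

(K is a triangulation of the Möbius band.)

Hence the Betti numbers are b_0 = 1, b_1 = 1, b_2 = 0.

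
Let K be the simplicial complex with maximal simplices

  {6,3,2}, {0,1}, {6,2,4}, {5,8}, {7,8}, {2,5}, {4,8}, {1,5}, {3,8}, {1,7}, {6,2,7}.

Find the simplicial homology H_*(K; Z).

H_0 ≅ Z,  H_1 ≅ Z^4,  H_2 = 0.

Order the vertices as 0 < 1 < 2 < 3 < 4 < 5 < 6 < 7 < 8. Listing each simplex with vertices in this order, K has dimension 2 with simplices:

  0-simplices (9): [0], [1], [2], [3], [4], [5], [6], [7], [8]
  1-simplices (15): [0,1], [1,5], [1,7], [2,3], [2,4], [2,5], [2,6], [2,7], [3,6], [3,8], [4,6], [4,8], [5,8], [6,7], [7,8]
  2-simplices (3): [2,3,6], [2,4,6], [2,6,7]

so the chain groups are C_0 ≅ Z^9, C_1 ≅ Z^15, C_2 ≅ Z^3.

Boundary ∂_1: C_1 → C_0 is given by ∂[p,q] = [q] − [p]. For instance
  ∂[3,6] = [6] − [3].
This gives a 9×15 integer matrix of rank 8; reducing to Smith normal form yields diagonal entries (1,1,1,1,1,1,1,1).

Boundary ∂_2: C_2 → C_1 sends each 2-simplex [p,q,r] to [q,r] − [p,r] + [p,q]. For instance
  ∂[2,3,6] = [3,6] − [2,6] + [2,3],
  ∂[2,4,6] = [4,6] − [2,6] + [2,4].
This gives a 15×3 integer matrix of rank 3; reducing to Smith normal form yields diagonal entries (1,1,1).

From H_k ≅ ker(∂_k) / im(∂_{k+1}) we obtain:

  H_0: rank C_0 − rank ∂_1 = 9 − 8 = 1, and the invariant factors of ∂_1 are all 1, so H_0 = Z.
  H_1: rank ker ∂_1 − rank ∂_2 = (15 − 8) − 3 = 4, and the invariant factors of ∂_2 are all 1, so H_1 = Z^4.
  H_2: rank ker ∂_2 − rank ∂_3 = (3 − 3) − 0 = 0, and there is no ∂_3, so H_2 = 0.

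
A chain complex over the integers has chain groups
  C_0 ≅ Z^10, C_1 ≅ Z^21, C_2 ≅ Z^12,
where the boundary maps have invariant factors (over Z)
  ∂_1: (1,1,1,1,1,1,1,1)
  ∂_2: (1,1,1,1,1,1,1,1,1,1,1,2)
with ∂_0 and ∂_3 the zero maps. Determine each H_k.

H_0 ≅ Z^2,  H_1 ≅ Z ⊕ Z/2Z,  H_2 = 0.

H_0: b_0 = 10 − 0 − 8 = 2; torsion from ∂_1 factors > 1: none. So H_0 ≅ Z^2.
H_1: b_1 = 21 − 8 − 12 = 1; torsion from ∂_2 factors > 1: [2]. So H_1 ≅ Z ⊕ Z/2Z.
H_2: b_2 = 12 − 12 − 0 = 0; torsion from ∂_3 factors > 1: none. So H_2 ≅ 0.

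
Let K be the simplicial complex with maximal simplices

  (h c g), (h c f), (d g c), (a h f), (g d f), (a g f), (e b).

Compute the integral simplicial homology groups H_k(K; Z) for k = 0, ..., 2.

Take the total order a < b < c < d < e < f < g < h on the vertex set. Then K (dimension 2) consists of the simplices:

  0-simplices (8): a, b, c, d, e, f, g, h
  1-simplices (13): af, ag, ah, be, cd, cf, cg, ch, df, dg, fg, fh, gh
  2-simplices (6): afg, afh, cdg, cfh, cgh, dfg

Hence C_0 ≅ Z^8, C_1 ≅ Z^13, C_2 ≅ Z^6.

∂_1: C_1 → C_0 is given by ∂[p,q] = [q] − [p]. For instance
  ∂ah = h − a.
This gives a 8×13 integer matrix of rank 6; reducing to Smith normal form yields diagonal entries (1,1,1,1,1,1).

The boundary map ∂_2: C_2 → C_1 maps a triangle to the signed sum of its edges. For instance
  ∂cdg = dg − cg + cd,
  ∂afh = fh − ah + af.
The 13×6 boundary matrix has rank 6 and Smith normal form diag(1,1,1,1,1,1).

Computing H_k = (kernel of ∂_k) / (image of ∂_{k+1}):

  H_0: rank C_0 − rank ∂_1 = 8 − 6 = 2, and the invariant factors of ∂_1 are all 1, so H_0 ≅ Z^2.
  H_1: rank ker ∂_1 − rank ∂_2 = (13 − 6) − 6 = 1, and the invariant factors of ∂_2 are all 1, so H_1 ≅ Z.
  H_2: rank ker ∂_2 − rank ∂_3 = (6 − 6) − 0 = 0, and there is no ∂_3, so H_2 ≅ 0.

H_0 ≅ Z^2,  H_1 ≅ Z,  H_2 = 0.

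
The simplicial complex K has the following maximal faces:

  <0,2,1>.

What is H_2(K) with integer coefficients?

We work with the vertex ordering 0 < 1 < 2. The simplices of K, each written with vertices in increasing order, are:

  0-simplices (3): [0], [1], [2]
  1-simplices (3): [0,1], [0,2], [1,2]
  2-simplices (1): [0,1,2]

so the chain groups are C_0 ≅ Z^3, C_1 ≅ Z^3, C_2 ≅ Z^1.

∂_1: C_1 → C_0 is given by ∂[p,q] = [q] − [p].
This gives a 3×3 integer matrix of rank 2; reducing to Smith normal form yields diagonal entries (1,1).

∂_2: C_2 → C_1 maps a triangle to the signed sum of its edges. For instance
  ∂[0,1,2] = [1,2] − [0,2] + [0,1].
The 3×1 boundary matrix has rank 1 and Smith normal form diag(1).

Computing H_k = (kernel of ∂_k) / (image of ∂_{k+1}):

  H_2: rank ker ∂_2 − rank ∂_3 = (1 − 1) − 0 = 0, and there is no ∂_3, so H_2 ≅ 0.

(K is a triangulation of the 2-simplex.)

H_2 ≅ 0.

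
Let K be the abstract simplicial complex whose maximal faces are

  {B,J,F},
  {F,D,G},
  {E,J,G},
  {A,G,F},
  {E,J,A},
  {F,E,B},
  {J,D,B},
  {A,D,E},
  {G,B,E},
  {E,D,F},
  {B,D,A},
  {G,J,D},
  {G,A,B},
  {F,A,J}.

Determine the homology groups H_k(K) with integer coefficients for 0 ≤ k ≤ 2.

H_0 = Z,  H_1 = Z^2,  H_2 = Z.

Take the total order A < B < D < E < F < G < J on the vertex set. Then K (dimension 2) consists of the simplices:

  0-simplices (7): A, B, D, E, F, G, J
  1-simplices (21): AB, AD, AE, AF, AG, AJ, BD, BE, BF, BG, BJ, DE, DF, DG, DJ, EF, EG, EJ, FG, FJ, GJ
  2-simplices (14): ABD, ABG, ADE, AEJ, AFG, AFJ, BDJ, BEF, BEG, BFJ, DEF, DFG, DGJ, EGJ

giving chain groups C_0 ≅ Z^7, C_1 ≅ Z^21, C_2 ≅ Z^14.

The boundary map ∂_1: C_1 → C_0 maps an edge to its endpoints' difference, ∂[p,q] = q − p.
This gives a 7×21 integer matrix of rank 6; reducing to Smith normal form yields diagonal entries (1,1,1,1,1,1).

∂_2: C_2 → C_1 acts by ∂[p,q,r] = [q,r] − [p,r] + [p,q]. For instance
  ∂ABD = BD − AD + AB,
  ∂DFG = FG − DG + DF.
As a 21×14 matrix over Z this has rank 13, with invariant factors (1,1,1,1,1,1,1,1,1,1,1,1,1).

From H_k ≅ ker(∂_k) / im(∂_{k+1}) we obtain:

  H_0: rank C_0 − rank ∂_1 = 7 − 6 = 1, and the invariant factors of ∂_1 are all 1, so H_0 = Z.
  H_1: rank ker ∂_1 − rank ∂_2 = (21 − 6) − 13 = 2, and the invariant factors of ∂_2 are all 1, so H_1 = Z^2.
  H_2: rank ker ∂_2 − rank ∂_3 = (14 − 13) − 0 = 1, and there is no ∂_3, so H_2 = Z.

(K is a triangulation of the torus T^2.)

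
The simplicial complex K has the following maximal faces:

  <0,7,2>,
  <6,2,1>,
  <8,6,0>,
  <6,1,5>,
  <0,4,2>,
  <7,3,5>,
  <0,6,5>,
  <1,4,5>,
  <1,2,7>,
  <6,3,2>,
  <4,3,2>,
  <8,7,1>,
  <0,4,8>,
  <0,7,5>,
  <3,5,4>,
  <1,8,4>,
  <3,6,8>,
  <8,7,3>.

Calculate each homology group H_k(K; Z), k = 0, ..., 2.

Order the vertices as 0 < 1 < 2 < 3 < 4 < 5 < 6 < 7 < 8. Listing each simplex with vertices in this order, K has dimension 2 with simplices:

  0-simplices (9): [0], [1], [2], [3], [4], [5], [6], [7], [8]
  1-simplices (27): (27 of them)
  2-simplices (18): [0,2,4], [0,2,7], [0,4,8], [0,5,6], [0,5,7], [0,6,8], [1,2,6], [1,2,7], [1,4,5], [1,4,8], [1,5,6], [1,7,8], [2,3,4], [2,3,6], [3,4,5], [3,5,7], [3,6,8], [3,7,8]

so the chain groups are C_0 ≅ Z^9, C_1 ≅ Z^27, C_2 ≅ Z^18.

∂_1: C_1 → C_0 maps an edge to its endpoints' difference, ∂[p,q] = q − p. For instance
  ∂[7,8] = [8] − [7].
The 9×27 boundary matrix has rank 8 and Smith normal form diag(1,1,1,1,1,1,1,1).

Boundary ∂_2: C_2 → C_1 sends each 2-simplex [p,q,r] to [q,r] − [p,r] + [p,q]. For instance
  ∂[0,5,6] = [5,6] − [0,6] + [0,5],
  ∂[3,4,5] = [4,5] − [3,5] + [3,4].
This gives a 27×18 integer matrix of rank 17; reducing to Smith normal form yields diagonal entries (1,1,1,1,1,1,1,1,1,1,1,1,1,1,1,1,1).

Now H_k = ker ∂_k / im ∂_{k+1}, so:

  H_0: rank C_0 − rank ∂_1 = 9 − 8 = 1, and the invariant factors of ∂_1 are all 1, so H_0 = Z.
  H_1: rank ker ∂_1 − rank ∂_2 = (27 − 8) − 17 = 2, and the invariant factors of ∂_2 are all 1, so H_1 = Z^2.
  H_2: rank ker ∂_2 − rank ∂_3 = (18 − 17) − 0 = 1, and there is no ∂_3, so H_2 = Z.

H_0 ≅ Z,  H_1 ≅ Z^2,  H_2 ≅ Z.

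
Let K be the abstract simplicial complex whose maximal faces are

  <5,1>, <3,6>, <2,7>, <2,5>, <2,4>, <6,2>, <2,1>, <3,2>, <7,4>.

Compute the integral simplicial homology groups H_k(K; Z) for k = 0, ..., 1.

Fix the vertex order 1 < 2 < 3 < 4 < 5 < 6 < 7 and write every simplex with vertices in increasing order. Then dim K = 1 and the simplices of K are:

  0-simplices (7): [1], [2], [3], [4], [5], [6], [7]
  1-simplices (9): [1,2], [1,5], [2,3], [2,4], [2,5], [2,6], [2,7], [3,6], [4,7]

giving chain groups C_0 ≅ Z^7, C_1 ≅ Z^9.

The boundary map ∂_1: C_1 → C_0 sends each edge [p,q] (with p < q) to q − p. For instance
  ∂[3,6] = [6] − [3].
This gives a 7×9 integer matrix of rank 6; reducing to Smith normal form yields diagonal entries (1,1,1,1,1,1).

Computing H_k = (kernel of ∂_k) / (image of ∂_{k+1}):

  H_0: rank C_0 − rank ∂_1 = 7 − 6 = 1, and the invariant factors of ∂_1 are all 1, so H_0 = Z.
  H_1: rank ker ∂_1 − rank ∂_2 = (9 − 6) − 0 = 3, and there is no ∂_2, so H_1 = Z^3.

(K is a triangulation of a wedge of 3 circles.)

H_0 ≅ Z,  H_1 ≅ Z^3.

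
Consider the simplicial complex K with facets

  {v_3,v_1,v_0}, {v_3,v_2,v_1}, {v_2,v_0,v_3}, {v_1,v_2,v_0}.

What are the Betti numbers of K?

Fix the vertex order v_0 < v_1 < v_2 < v_3 and write every simplex with vertices in increasing order. Then dim K = 2 and the simplices of K are:

  0-simplices (4): [v_0], [v_1], [v_2], [v_3]
  1-simplices (6): [v_0,v_1], [v_0,v_2], [v_0,v_3], [v_1,v_2], [v_1,v_3], [v_2,v_3]
  2-simplices (4): [v_0,v_1,v_2], [v_0,v_1,v_3], [v_0,v_2,v_3], [v_1,v_2,v_3]

Hence C_0 ≅ Z^4, C_1 ≅ Z^6, C_2 ≅ Z^4.

Boundary ∂_1: C_1 → C_0 is given by ∂[p,q] = [q] − [p].
The resulting 4×6 matrix has rank 3, and its Smith normal form has invariant factors (1,1,1).

∂_2: C_2 → C_1 sends each 2-simplex [p,q,r] to [q,r] − [p,r] + [p,q]. For instance
  ∂[v_0,v_1,v_2] = [v_1,v_2] − [v_0,v_2] + [v_0,v_1],
  ∂[v_0,v_2,v_3] = [v_2,v_3] − [v_0,v_3] + [v_0,v_2].
The resulting 6×4 matrix has rank 3, and its Smith normal form has invariant factors (1,1,1).

Computing H_k = (kernel of ∂_k) / (image of ∂_{k+1}):

  H_0: rank C_0 − rank ∂_1 = 4 − 3 = 1, and the invariant factors of ∂_1 are all 1, so H_0 = Z.
  H_1: rank ker ∂_1 − rank ∂_2 = (6 − 3) − 3 = 0, and the invariant factors of ∂_2 are all 1, so H_1 = 0.
  H_2: rank ker ∂_2 − rank ∂_3 = (4 − 3) − 0 = 1, and there is no ∂_3, so H_2 = Z.

Hence the Betti numbers are b_0 = 1, b_1 = 0, b_2 = 1.

b_0 = 1, b_1 = 0, b_2 = 1.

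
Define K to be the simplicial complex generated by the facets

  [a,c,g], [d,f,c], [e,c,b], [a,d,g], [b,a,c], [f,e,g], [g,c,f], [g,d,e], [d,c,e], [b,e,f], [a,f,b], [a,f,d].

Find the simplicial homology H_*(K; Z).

H_0 = Z,  H_1 = Z_2,  H_2 = 0.

Fix the vertex order a < b < c < d < e < f < g and write every simplex with vertices in increasing order. Then dim K = 2 and the simplices of K are:

  0-simplices (7): a, b, c, d, e, f, g
  1-simplices (18): ab, ac, ad, af, ag, bc, be, bf, cd, ce, cf, cg, de, df, dg, ef, eg, fg
  2-simplices (12): abc, abf, acg, adf, adg, bce, bef, cde, cdf, cfg, deg, efg

Hence C_0 ≅ Z^7, C_1 ≅ Z^18, C_2 ≅ Z^12.

Boundary ∂_1: C_1 → C_0 sends each edge [p,q] (with p < q) to q − p. For instance
  ∂ce = e − c.
This gives a 7×18 integer matrix of rank 6; reducing to Smith normal form yields diagonal entries (1,1,1,1,1,1).

Boundary ∂_2: C_2 → C_1 maps a triangle to the signed sum of its edges. For instance
  ∂cfg = fg − cg + cf,
  ∂bef = ef − bf + be.
The resulting 18×12 matrix has rank 12, and its Smith normal form has invariant factors (1,1,1,1,1,1,1,1,1,1,1,2).

From H_k ≅ ker(∂_k) / im(∂_{k+1}) we obtain:

  H_0: rank C_0 − rank ∂_1 = 7 − 6 = 1, and the invariant factors of ∂_1 are all 1, so H_0 ≅ Z.
  H_1: rank ker ∂_1 − rank ∂_2 = (18 − 6) − 12 = 0, and ∂_2 has invariant factor 2 > 1, so H_1 ≅ Z_2.
  H_2: rank ker ∂_2 − rank ∂_3 = (12 − 12) − 0 = 0, and there is no ∂_3, so H_2 ≅ 0.

As a check, the Euler characteristic is 7 − 18 + 12 = 1, which agrees with 1 − 0 + 0 = 1.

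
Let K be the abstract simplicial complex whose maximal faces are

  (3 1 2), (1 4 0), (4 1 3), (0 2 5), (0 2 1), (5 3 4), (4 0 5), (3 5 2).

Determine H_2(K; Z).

Fix the vertex order 0 < 1 < 2 < 3 < 4 < 5 and write every simplex with vertices in increasing order. Then dim K = 2 and the simplices of K are:

  0-simplices (6): [0], [1], [2], [3], [4], [5]
  1-simplices (12): [0,1], [0,2], [0,4], [0,5], [1,2], [1,3], [1,4], [2,3], [2,5], [3,4], [3,5], [4,5]
  2-simplices (8): [0,1,2], [0,1,4], [0,2,5], [0,4,5], [1,2,3], [1,3,4], [2,3,5], [3,4,5]

Hence C_0 ≅ Z^6, C_1 ≅ Z^12, C_2 ≅ Z^8.

The boundary map ∂_1: C_1 → C_0 is given by ∂[p,q] = [q] − [p]. For instance
  ∂[3,5] = [5] − [3].
As a 6×12 matrix over Z this has rank 5, with invariant factors (1,1,1,1,1).

∂_2: C_2 → C_1 maps a triangle to the signed sum of its edges. For instance
  ∂[0,2,5] = [2,5] − [0,5] + [0,2],
  ∂[0,1,2] = [1,2] − [0,2] + [0,1].
The resulting 12×8 matrix has rank 7, and its Smith normal form has invariant factors (1,1,1,1,1,1,1).

Reading off H_k = ker ∂_k / im ∂_{k+1}:

  H_2: rank ker ∂_2 − rank ∂_3 = (8 − 7) − 0 = 1, and there is no ∂_3, so H_2 = Z.

H_2 = Z.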